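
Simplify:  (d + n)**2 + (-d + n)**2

2*d**2 + 2*n**2

Binomially expand both and collect terms in n, d.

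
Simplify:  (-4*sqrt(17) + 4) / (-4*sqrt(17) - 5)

Multiply numerator and denominator by -5 + 4*sqrt(17).
Denominator becomes -247; numerator becomes -292 + 36*sqrt(17).

(-36*sqrt(17) + 292)/247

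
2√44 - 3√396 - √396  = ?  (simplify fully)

-20*√11

2√44 = 4*√11; 3√396 = 18*√11; √396 = 6*√11
Combine: (4 - 18 - 6)·√11 = -20*√11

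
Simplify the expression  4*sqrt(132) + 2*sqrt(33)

4*sqrt(132) = 8*sqrt(33); 2*sqrt(33) = 2*sqrt(33)
Combine: (8 + 2)·sqrt(33) = 10*sqrt(33)

10*sqrt(33)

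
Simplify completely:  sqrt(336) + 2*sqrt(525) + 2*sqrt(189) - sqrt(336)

16*sqrt(21)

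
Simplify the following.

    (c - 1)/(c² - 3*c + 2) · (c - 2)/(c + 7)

1/(c + 7)

Factor: c² - 3*c + 2 = (c - 1)·(c - 2)
Cancel the common factors (c - 1), (c - 2).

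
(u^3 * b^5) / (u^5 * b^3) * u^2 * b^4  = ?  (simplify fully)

b^6

Quotient: (u^-2) * b^2
Multiply by u^2 * b^4: add exponents.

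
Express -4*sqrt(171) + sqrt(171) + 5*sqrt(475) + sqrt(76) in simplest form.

4*sqrt(171) = 12*sqrt(19); sqrt(171) = 3*sqrt(19); 5*sqrt(475) = 25*sqrt(19); sqrt(76) = 2*sqrt(19)
Combine: (-12 + 3 + 25 + 2)·sqrt(19) = 18*sqrt(19)

18*sqrt(19)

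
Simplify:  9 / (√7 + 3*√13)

(-9*√7 + 27*√13)/110

Multiply numerator and denominator by -√7 + 3*√13.
Denominator becomes 110; numerator becomes -9*√7 + 27*√13.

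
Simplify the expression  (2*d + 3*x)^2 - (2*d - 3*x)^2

Only the odd-power cross terms survive.

24*d*x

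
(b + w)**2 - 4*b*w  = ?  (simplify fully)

(b - w)**2

Expand the square and combine the 4*b*w term.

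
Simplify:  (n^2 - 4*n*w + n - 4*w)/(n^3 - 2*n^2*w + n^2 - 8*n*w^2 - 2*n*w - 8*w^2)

Factor: n^2 - 4*n*w + n - 4*w = (n - 4*w)*(n + 1);  n^3 - 2*n^2*w + n^2 - 8*n*w^2 - 2*n*w - 8*w^2 = (n + 1)*(n + 2*w)*(n - 4*w)
Cancel the common factors (n - 4*w), (n + 1).

1/(n + 2*w)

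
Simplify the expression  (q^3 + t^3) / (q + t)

q^2 - q*t + t^2

Apply the sum-of-cubes factorisation and cancel (q + t).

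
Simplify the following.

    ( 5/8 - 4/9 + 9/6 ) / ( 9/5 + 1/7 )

4235/4896

Numerator: 5/8 - 4/9 + 9/6 = 121/72
Denominator: 9/5 + 1/7 = 68/35
Divide: (121/72) · (35/68) = 4235/4896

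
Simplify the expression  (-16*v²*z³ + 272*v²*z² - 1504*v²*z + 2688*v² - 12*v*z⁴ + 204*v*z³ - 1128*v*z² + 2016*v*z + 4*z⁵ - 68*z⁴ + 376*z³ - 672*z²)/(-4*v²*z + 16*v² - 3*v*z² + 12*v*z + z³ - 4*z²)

Factor: -16*v²*z³ + 272*v²*z² - 1504*v²*z + 2688*v² - 12*v*z⁴ + 204*v*z³ - 1128*v*z² + 2016*v*z + 4*z⁵ - 68*z⁴ + 376*z³ - 672*z² = 4·(v + z)·(-4*v + z)·(z - 4)·(z - 6)·(z - 7);  -4*v²*z + 16*v² - 3*v*z² + 12*v*z + z³ - 4*z² = (v + z)·(-4*v + z)·(z - 4)
Cancel the common factors (z - 4), (v + z), (-4*v + z).

4*z² - 52*z + 168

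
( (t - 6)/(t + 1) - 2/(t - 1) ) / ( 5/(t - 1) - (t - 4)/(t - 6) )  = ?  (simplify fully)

(-t³ + 15*t² - 58*t + 24)/(t³ - 9*t² + 24*t + 34)

Numerator: (t - 6)/(t + 1) - 2/(t - 1) = (t² - 9*t + 4)/(t² - 1)
Denominator: 5/(t - 1) - (t - 4)/(t - 6) = (-t² + 10*t - 34)/(t² - 7*t + 6)
Divide: ((t² - 9*t + 4)/(t² - 1)) · ((t² - 7*t + 6)/(-t² + 10*t - 34)) = (-t³ + 15*t² - 58*t + 24)/(t³ - 9*t² + 24*t + 34)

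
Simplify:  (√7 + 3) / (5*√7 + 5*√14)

Multiply numerator and denominator by -5*√14 + 5*√7.
Denominator becomes -175; numerator becomes -15*√14 - 35*√2 + 35 + 15*√7.

(-3*√7 - 7 + 7*√2 + 3*√14)/35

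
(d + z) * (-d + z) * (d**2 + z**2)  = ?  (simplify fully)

-d**4 + z**4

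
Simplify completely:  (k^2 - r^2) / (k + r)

k - r

Difference of squares: factor out (k + r).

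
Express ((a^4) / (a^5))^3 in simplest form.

a^(-3)

Inside the bracket: (a^-1)
Raise to the power 3: (a^-3)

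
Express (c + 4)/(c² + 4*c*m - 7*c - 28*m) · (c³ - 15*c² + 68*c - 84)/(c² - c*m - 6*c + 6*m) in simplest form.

(c² + 2*c - 8)/(c² + 3*c*m - 4*m²)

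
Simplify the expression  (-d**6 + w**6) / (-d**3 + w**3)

Factor w**6 - d**6 and cancel (-d**3 + w**3).

d**3 + w**3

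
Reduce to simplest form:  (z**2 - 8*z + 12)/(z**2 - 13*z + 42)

Factor: z**2 - 8*z + 12 = (z - 2)*(z - 6);  z**2 - 13*z + 42 = (z - 6)*(z - 7)
Cancel the common factor (z - 6).

(z - 2)/(z - 7)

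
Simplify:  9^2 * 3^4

9^2 = 3^4; 3^4 = 3^4
Combine exponents: 3^8

3^8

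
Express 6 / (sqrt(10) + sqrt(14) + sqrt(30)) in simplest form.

(-30*sqrt(42) - 9*sqrt(30) + 39*sqrt(14) + 51*sqrt(10))/131

Group as (sqrt(10) + sqrt(30)) + sqrt(14); multiply by (sqrt(10) + sqrt(30)) - sqrt(14), then rationalise the remaining surd.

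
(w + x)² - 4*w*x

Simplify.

Expanding gives w² - 2*w*x + x², a perfect square.

(w - x)²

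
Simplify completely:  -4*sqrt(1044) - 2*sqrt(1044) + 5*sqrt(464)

4*sqrt(1044) = 24*sqrt(29); 2*sqrt(1044) = 12*sqrt(29); 5*sqrt(464) = 20*sqrt(29)
Combine: (-24 - 12 + 20)·sqrt(29) = -16*sqrt(29)

-16*sqrt(29)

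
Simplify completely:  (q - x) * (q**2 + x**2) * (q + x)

Telescope via difference of squares: (q+x)(q-x) = q**2 - x**2, then repeat with the next factor.

q**4 - x**4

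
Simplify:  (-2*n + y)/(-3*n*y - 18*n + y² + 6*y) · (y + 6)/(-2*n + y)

1/(-3*n + y)

Factor: -3*n*y - 18*n + y² + 6*y = (y + 6)·(-3*n + y)
Cancel the common factors (-2*n + y), (y + 6).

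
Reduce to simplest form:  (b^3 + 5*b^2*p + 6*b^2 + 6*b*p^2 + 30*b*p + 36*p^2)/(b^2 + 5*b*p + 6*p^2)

b + 6

Factor: b^3 + 5*b^2*p + 6*b^2 + 6*b*p^2 + 30*b*p + 36*p^2 = (b + 6)*(b + 2*p)*(b + 3*p);  b^2 + 5*b*p + 6*p^2 = (b + 2*p)*(b + 3*p)
Cancel the common factors (b + 2*p), (b + 3*p).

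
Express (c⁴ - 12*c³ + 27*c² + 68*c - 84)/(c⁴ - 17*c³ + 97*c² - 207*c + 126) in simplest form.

Factor: c⁴ - 12*c³ + 27*c² + 68*c - 84 = (c - 6)·(c + 2)·(c - 7)·(c - 1);  c⁴ - 17*c³ + 97*c² - 207*c + 126 = (c - 1)·(c - 3)·(c - 6)·(c - 7)
Cancel the common factors (c - 1), (c - 7), (c - 6).

(c + 2)/(c - 3)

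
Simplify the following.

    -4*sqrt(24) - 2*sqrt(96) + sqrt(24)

-14*sqrt(6)

4*sqrt(24) = 8*sqrt(6); 2*sqrt(96) = 8*sqrt(6); sqrt(24) = 2*sqrt(6)
Combine: (-8 - 8 + 2)·sqrt(6) = -14*sqrt(6)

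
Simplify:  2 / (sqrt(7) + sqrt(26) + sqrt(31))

(-sqrt(5642) + sqrt(31) + 6*sqrt(26) + 25*sqrt(7))/181

Group as (sqrt(7) + sqrt(31)) + sqrt(26); multiply by (sqrt(7) + sqrt(31)) - sqrt(26), then rationalise the remaining surd.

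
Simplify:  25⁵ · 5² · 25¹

25⁵ = 5^10; 5² = 5^2; 25¹ = 5^2
Combine exponents: 5^14

5^14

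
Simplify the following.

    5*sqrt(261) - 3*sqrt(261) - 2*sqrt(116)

2*sqrt(29)

5*sqrt(261) = 15*sqrt(29); 3*sqrt(261) = 9*sqrt(29); 2*sqrt(116) = 4*sqrt(29)
Combine: (15 - 9 - 4)·sqrt(29) = 2*sqrt(29)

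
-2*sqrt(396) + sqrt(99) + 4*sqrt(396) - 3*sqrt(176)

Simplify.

2*sqrt(396) = 12*sqrt(11); sqrt(99) = 3*sqrt(11); 4*sqrt(396) = 24*sqrt(11); 3*sqrt(176) = 12*sqrt(11)
Combine: (-12 + 3 + 24 - 12)·sqrt(11) = 3*sqrt(11)

3*sqrt(11)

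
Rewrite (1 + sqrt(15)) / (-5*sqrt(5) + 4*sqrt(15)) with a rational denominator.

(5*sqrt(5) + 4*sqrt(15) + 25*sqrt(3) + 60)/115

Multiply numerator and denominator by 5*sqrt(5) + 4*sqrt(15).
Denominator becomes 115; numerator becomes 5*sqrt(5) + 4*sqrt(15) + 25*sqrt(3) + 60.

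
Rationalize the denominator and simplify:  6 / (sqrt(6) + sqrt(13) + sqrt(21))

(-9*sqrt(182) - 3*sqrt(21) + 21*sqrt(13) + 42*sqrt(6))/77

Group as (sqrt(6) + sqrt(13)) + sqrt(21); multiply by (sqrt(6) + sqrt(13)) - sqrt(21), then rationalise the remaining surd.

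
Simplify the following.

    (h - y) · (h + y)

(h+y)(h-y) = h² - y².

h² - y²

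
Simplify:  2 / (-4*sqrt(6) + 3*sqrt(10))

Multiply numerator and denominator by 3*sqrt(10) + 4*sqrt(6).
Denominator becomes -6; numerator becomes 6*sqrt(10) + 8*sqrt(6).

(-4*sqrt(6) - 3*sqrt(10))/3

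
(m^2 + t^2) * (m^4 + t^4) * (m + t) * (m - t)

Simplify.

Pair the conjugate factors: (m+t)(m-t) = m^2 - t^2, then repeat with the next factor.

m^8 - t^8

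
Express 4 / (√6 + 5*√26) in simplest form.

(-√6 + 5*√26)/161

Multiply numerator and denominator by -√6 + 5*√26.
Denominator becomes 644; numerator becomes -4*√6 + 20*√26.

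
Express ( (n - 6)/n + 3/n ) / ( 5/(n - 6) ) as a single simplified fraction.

Numerator: (n - 6)/n + 3/n = (n - 3)/n
Denominator: 5/(n - 6) = 5/(n - 6)
Divide: ((n - 3)/n) · (n/5 - 6/5) = (n² - 9*n + 18)/(5*n)

(n² - 9*n + 18)/(5*n)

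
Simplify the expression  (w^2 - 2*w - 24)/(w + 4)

w - 6

Factor: w^2 - 2*w - 24 = (w + 4)*(w - 6)
Cancel the common factor (w + 4).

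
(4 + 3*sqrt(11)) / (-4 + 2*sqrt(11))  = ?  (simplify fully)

(10*sqrt(11) + 41)/14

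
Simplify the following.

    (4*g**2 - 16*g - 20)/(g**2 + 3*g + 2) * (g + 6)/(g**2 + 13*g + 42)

(4*g - 20)/(g**2 + 9*g + 14)

Factor: 4*g**2 - 16*g - 20 = 4*(g + 1)*(g - 5);  g**2 + 3*g + 2 = (g + 1)*(g + 2);  g**2 + 13*g + 42 = (g + 7)*(g + 6)
Cancel the common factors (g + 1), (g + 6).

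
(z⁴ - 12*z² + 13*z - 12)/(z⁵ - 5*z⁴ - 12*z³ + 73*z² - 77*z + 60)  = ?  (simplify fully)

1/(z - 5)

Factor: z⁴ - 12*z² + 13*z - 12 = (z + 4)·(z - 3)·(z² - z + 1);  z⁵ - 5*z⁴ - 12*z³ + 73*z² - 77*z + 60 = (z - 5)·(z - 3)·(z² - z + 1)·(z + 4)
Cancel the common factors (z² - z + 1), (z - 3), (z + 4).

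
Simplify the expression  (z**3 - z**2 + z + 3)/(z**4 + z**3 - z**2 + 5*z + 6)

1/(z + 2)

Factor: z**3 - z**2 + z + 3 = (z**2 - 2*z + 3)*(z + 1);  z**4 + z**3 - z**2 + 5*z + 6 = (z**2 - 2*z + 3)*(z + 2)*(z + 1)
Cancel the common factors (z**2 - 2*z + 3), (z + 1).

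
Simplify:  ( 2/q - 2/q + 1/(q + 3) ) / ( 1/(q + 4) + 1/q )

(q^2 + 4*q)/(2*q^2 + 10*q + 12)

Numerator: 2/q - 2/q + 1/(q + 3) = 1/(q + 3)
Denominator: 1/(q + 4) + 1/q = (2*q + 4)/(q^2 + 4*q)
Divide: (1/(q + 3)) · ((q^2 + 4*q)/(2*q + 4)) = (q^2 + 4*q)/(2*q^2 + 10*q + 12)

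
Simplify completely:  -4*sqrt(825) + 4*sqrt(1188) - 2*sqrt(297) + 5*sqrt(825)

23*sqrt(33)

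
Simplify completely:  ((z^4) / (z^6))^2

z^(-4)

Inside the bracket: (z^-2)
Raise to the power 2: (z^-4)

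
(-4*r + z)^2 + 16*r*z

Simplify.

After expansion: 16*r^2 + 8*r*z + z^2 — a perfect-square trinomial.

(4*r + z)^2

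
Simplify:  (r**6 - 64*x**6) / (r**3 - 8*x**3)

r**6 - 64*x**6 factors as -(-r + 2*x)*(r + 2*x)*(r**2 - 2*r*x + 4*x**2)*(r**2 + 2*r*x + 4*x**2).

r**3 + 8*x**3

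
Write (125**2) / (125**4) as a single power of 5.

5**(-6)

125**2 = 5**6; 125**4 = 5**12
Combine exponents: 5**(-6)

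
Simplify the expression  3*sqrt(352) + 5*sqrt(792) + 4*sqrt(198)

3*sqrt(352) = 12*sqrt(22); 5*sqrt(792) = 30*sqrt(22); 4*sqrt(198) = 12*sqrt(22)
Combine: (12 + 30 + 12)·sqrt(22) = 54*sqrt(22)

54*sqrt(22)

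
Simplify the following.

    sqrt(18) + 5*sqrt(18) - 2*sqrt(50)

sqrt(18) = 3*sqrt(2); 5*sqrt(18) = 15*sqrt(2); 2*sqrt(50) = 10*sqrt(2)
Combine: (3 + 15 - 10)·sqrt(2) = 8*sqrt(2)

8*sqrt(2)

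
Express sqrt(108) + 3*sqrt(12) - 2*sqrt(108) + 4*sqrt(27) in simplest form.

12*sqrt(3)

sqrt(108) = 6*sqrt(3); 3*sqrt(12) = 6*sqrt(3); 2*sqrt(108) = 12*sqrt(3); 4*sqrt(27) = 12*sqrt(3)
Combine: (6 + 6 - 12 + 12)·sqrt(3) = 12*sqrt(3)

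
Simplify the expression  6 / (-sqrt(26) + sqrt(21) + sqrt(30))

Group as (sqrt(21) + sqrt(30)) - sqrt(26); multiply by (sqrt(21) + sqrt(30)) + sqrt(26), then rationalise the remaining surd.

(-150*sqrt(26) + 102*sqrt(30) + 210*sqrt(21) + 72*sqrt(455))/1895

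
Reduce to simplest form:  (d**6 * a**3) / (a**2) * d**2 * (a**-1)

d**8

Quotient: d**6 * a**1
Multiply by d**2 * (a**-1): add exponents.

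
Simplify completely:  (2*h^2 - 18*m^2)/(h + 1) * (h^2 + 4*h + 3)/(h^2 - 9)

Factor: 2*h^2 - 18*m^2 = 2*(h + 3*m)*(h - 3*m);  h^2 + 4*h + 3 = (h + 3)*(h + 1);  h^2 - 9 = (h - 3)*(h + 3)
Cancel the common factors (h + 3), (h + 1).

(2*h^2 - 18*m^2)/(h - 3)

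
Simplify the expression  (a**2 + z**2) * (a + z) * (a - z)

(a+z)(a-z) = a**2 - z**2; continue pairing.

a**4 - z**4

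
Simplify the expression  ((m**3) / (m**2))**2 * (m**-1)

Inside the bracket: m**1
Raise to the power 2: m**2
Multiply by (m**-1): add exponents.

m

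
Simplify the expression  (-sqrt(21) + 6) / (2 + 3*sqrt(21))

(-15 + 4*sqrt(21))/37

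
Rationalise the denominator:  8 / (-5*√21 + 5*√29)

(√21 + √29)/5

Multiply numerator and denominator by 5*√21 + 5*√29.
Denominator becomes 200; numerator becomes 40*√21 + 40*√29.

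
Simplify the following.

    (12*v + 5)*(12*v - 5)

144*v^2 - 25

Product of conjugates: (P+Q)(P-Q) = P^2 - Q^2.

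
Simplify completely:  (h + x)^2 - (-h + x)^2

Only the odd-power cross terms survive.

4*h*x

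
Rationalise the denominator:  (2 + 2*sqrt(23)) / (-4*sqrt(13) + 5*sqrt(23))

Multiply numerator and denominator by 4*sqrt(13) + 5*sqrt(23).
Denominator becomes 367; numerator becomes 8*sqrt(13) + 10*sqrt(23) + 8*sqrt(299) + 230.

(8*sqrt(13) + 10*sqrt(23) + 8*sqrt(299) + 230)/367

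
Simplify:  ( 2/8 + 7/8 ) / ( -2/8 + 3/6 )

9/2

Numerator: 2/8 + 7/8 = 9/8
Denominator: -2/8 + 3/6 = 1/4
Divide: (9/8) · (4) = 9/2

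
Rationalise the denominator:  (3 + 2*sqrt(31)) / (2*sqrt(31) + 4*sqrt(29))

(-62 - 3*sqrt(31) + 6*sqrt(29) + 4*sqrt(899))/170

Multiply numerator and denominator by -4*sqrt(29) + 2*sqrt(31).
Denominator becomes -340; numerator becomes -8*sqrt(899) - 12*sqrt(29) + 6*sqrt(31) + 124.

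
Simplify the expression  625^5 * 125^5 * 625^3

625^5 = 5^20; 125^5 = 5^15; 625^3 = 5^12
Combine exponents: 5^47

5^47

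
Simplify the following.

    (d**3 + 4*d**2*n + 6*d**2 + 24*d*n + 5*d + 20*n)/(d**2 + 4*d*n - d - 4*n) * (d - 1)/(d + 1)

Factor: d**3 + 4*d**2*n + 6*d**2 + 24*d*n + 5*d + 20*n = (d + 5)*(d + 1)*(d + 4*n);  d**2 + 4*d*n - d - 4*n = (d - 1)*(d + 4*n)
Cancel the common factors (d + 1), (d + 4*n), (d - 1).

d + 5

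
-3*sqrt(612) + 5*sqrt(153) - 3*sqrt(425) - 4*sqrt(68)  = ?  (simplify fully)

-26*sqrt(17)

3*sqrt(612) = 18*sqrt(17); 5*sqrt(153) = 15*sqrt(17); 3*sqrt(425) = 15*sqrt(17); 4*sqrt(68) = 8*sqrt(17)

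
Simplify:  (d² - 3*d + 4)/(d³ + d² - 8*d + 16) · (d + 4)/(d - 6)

1/(d - 6)

Factor: d³ + d² - 8*d + 16 = (d + 4)·(d² - 3*d + 4)
Cancel the common factors (d² - 3*d + 4), (d + 4).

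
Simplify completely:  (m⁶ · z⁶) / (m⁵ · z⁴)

Quotient: m¹ · z²

m*z²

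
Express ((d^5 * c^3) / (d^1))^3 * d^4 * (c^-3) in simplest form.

Inside the bracket: d^4 * c^3
Raise to the power 3: d^12 * c^9
Multiply by d^4 * (c^-3): add exponents.

c^6*d^16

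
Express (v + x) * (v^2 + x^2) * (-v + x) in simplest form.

-v^4 + x^4

(x+v)(x-v) = -v^2 + x^2; continue pairing.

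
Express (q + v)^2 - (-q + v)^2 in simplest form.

4*q*v

Binomially expand both and collect terms in v, q.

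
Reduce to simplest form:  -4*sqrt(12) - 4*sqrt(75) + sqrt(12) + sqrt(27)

-23*sqrt(3)

4*sqrt(12) = 8*sqrt(3); 4*sqrt(75) = 20*sqrt(3); sqrt(12) = 2*sqrt(3); sqrt(27) = 3*sqrt(3)
Combine: (-8 - 20 + 2 + 3)·sqrt(3) = -23*sqrt(3)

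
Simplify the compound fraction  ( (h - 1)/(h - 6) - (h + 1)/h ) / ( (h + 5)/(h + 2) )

(4*h^2 + 14*h + 12)/(h^3 - h^2 - 30*h)

Numerator: (h - 1)/(h - 6) - (h + 1)/h = (4*h + 6)/(h^2 - 6*h)
Denominator: (h + 5)/(h + 2) = (h + 5)/(h + 2)
Divide: ((4*h + 6)/(h^2 - 6*h)) · ((h + 2)/(h + 5)) = (4*h^2 + 14*h + 12)/(h^3 - h^2 - 30*h)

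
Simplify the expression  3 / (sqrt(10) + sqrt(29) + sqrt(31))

(-3*sqrt(8990) + 12*sqrt(31) + 18*sqrt(29) + 75*sqrt(10))/548

Group as (sqrt(29) + sqrt(31)) + sqrt(10); multiply by (sqrt(29) + sqrt(31)) - sqrt(10), then rationalise the remaining surd.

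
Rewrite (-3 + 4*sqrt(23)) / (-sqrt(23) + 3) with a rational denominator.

Multiply numerator and denominator by 3 + sqrt(23).
Denominator becomes -14; numerator becomes 9*sqrt(23) + 83.

(-83 - 9*sqrt(23))/14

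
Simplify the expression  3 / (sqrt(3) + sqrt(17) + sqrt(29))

Group as (sqrt(3) + sqrt(29)) + sqrt(17); multiply by (sqrt(3) + sqrt(29)) - sqrt(17), then rationalise the remaining surd.

(-2*sqrt(1479) - 9*sqrt(29) + 15*sqrt(17) + 43*sqrt(3))/41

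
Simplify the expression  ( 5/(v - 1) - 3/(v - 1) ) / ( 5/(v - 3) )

Numerator: 5/(v - 1) - 3/(v - 1) = 2/(v - 1)
Denominator: 5/(v - 3) = 5/(v - 3)
Divide: (2/(v - 1)) · (v/5 - 3/5) = (2*v - 6)/(5*v - 5)

(2*v - 6)/(5*v - 5)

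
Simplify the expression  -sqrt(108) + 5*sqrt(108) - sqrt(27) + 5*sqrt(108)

sqrt(108) = 6*sqrt(3); 5*sqrt(108) = 30*sqrt(3); sqrt(27) = 3*sqrt(3); 5*sqrt(108) = 30*sqrt(3)
Combine: (-6 + 30 - 3 + 30)·sqrt(3) = 51*sqrt(3)

51*sqrt(3)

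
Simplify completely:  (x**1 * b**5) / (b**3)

Quotient: x**1 * b**2

b**2*x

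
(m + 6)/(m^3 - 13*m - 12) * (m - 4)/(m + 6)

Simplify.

Factor: m^3 - 13*m - 12 = (m - 4)*(m + 1)*(m + 3)
Cancel the common factors (m + 6), (m - 4).

1/(m^2 + 4*m + 3)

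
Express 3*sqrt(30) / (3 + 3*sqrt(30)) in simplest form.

Multiply numerator and denominator by -3*sqrt(30) + 3.
Denominator becomes -261; numerator becomes -270 + 9*sqrt(30).

(-sqrt(30) + 30)/29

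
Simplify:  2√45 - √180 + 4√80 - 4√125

2√45 = 6*√5; √180 = 6*√5; 4√80 = 16*√5; 4√125 = 20*√5
Combine: (6 - 6 + 16 - 20)·√5 = -4*√5

-4*√5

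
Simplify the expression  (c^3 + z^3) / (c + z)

c^2 - c*z + z^2

Apply the sum-of-cubes factorisation and cancel (c + z).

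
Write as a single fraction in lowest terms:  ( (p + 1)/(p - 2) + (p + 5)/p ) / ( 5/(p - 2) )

Numerator: (p + 1)/(p - 2) + (p + 5)/p = (2*p^2 + 4*p - 10)/(p^2 - 2*p)
Denominator: 5/(p - 2) = 5/(p - 2)
Divide: ((2*p^2 + 4*p - 10)/(p^2 - 2*p)) · (p/5 - 2/5) = (2*p^2 + 4*p - 10)/(5*p)

(2*p^2 + 4*p - 10)/(5*p)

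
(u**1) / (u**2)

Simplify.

1/u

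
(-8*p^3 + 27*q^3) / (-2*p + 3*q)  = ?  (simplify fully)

4*p^2 + 6*p*q + 9*q^2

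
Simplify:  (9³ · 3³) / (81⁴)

3^(-7)

9³ = 3^6; 3³ = 3^3; 81⁴ = 3^16
Combine exponents: 3^(-7)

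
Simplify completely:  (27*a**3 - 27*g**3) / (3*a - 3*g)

Factor as (a-b)(a**2+ab+b**2) with a=(3*a), b=(3*g).

9*a**2 + 9*a*g + 9*g**2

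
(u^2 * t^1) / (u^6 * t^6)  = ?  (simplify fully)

1/(t^5*u^4)

Quotient: (u^-4) * (t^-5)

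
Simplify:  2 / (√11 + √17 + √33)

(-44*√51 - 10*√33 + 54*√17 + 78*√11)/723

Group as (√17 + √33) + √11; multiply by (√17 + √33) - √11, then rationalise the remaining surd.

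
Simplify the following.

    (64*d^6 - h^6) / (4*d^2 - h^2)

16*d^4 + 4*d^2*h^2 + h^4

64*d^6 - h^6 factors as (2*d - h)*(2*d + h)*(4*d^2 - 2*d*h + h^2)*(4*d^2 + 2*d*h + h^2).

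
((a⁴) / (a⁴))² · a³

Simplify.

Inside the bracket: 1
Raise to the power 2: 1
Multiply by a³: add exponents.

a³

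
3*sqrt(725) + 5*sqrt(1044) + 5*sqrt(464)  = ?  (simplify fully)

3*sqrt(725) = 15*sqrt(29); 5*sqrt(1044) = 30*sqrt(29); 5*sqrt(464) = 20*sqrt(29)
Combine: (15 + 30 + 20)·sqrt(29) = 65*sqrt(29)

65*sqrt(29)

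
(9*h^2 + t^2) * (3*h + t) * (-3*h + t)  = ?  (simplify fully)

-81*h^4 + t^4

Pair the conjugate factors: (t+(3*h))(t-(3*h)) = -9*h^2 + t^2, then repeat with the next factor.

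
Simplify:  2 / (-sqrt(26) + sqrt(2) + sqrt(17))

(14*sqrt(26) + 22*sqrt(17) + 82*sqrt(2) + 8*sqrt(221))/87

Group as (sqrt(2) + sqrt(17)) - sqrt(26); multiply by (sqrt(2) + sqrt(17)) + sqrt(26), then rationalise the remaining surd.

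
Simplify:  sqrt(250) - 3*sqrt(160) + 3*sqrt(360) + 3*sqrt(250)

26*sqrt(10)

sqrt(250) = 5*sqrt(10); 3*sqrt(160) = 12*sqrt(10); 3*sqrt(360) = 18*sqrt(10); 3*sqrt(250) = 15*sqrt(10)
Combine: (5 - 12 + 18 + 15)·sqrt(10) = 26*sqrt(10)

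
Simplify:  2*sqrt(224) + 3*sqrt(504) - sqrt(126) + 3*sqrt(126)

32*sqrt(14)

2*sqrt(224) = 8*sqrt(14); 3*sqrt(504) = 18*sqrt(14); sqrt(126) = 3*sqrt(14); 3*sqrt(126) = 9*sqrt(14)
Combine: (8 + 18 - 3 + 9)·sqrt(14) = 32*sqrt(14)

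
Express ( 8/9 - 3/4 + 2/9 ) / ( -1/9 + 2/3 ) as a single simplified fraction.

Numerator: 8/9 - 3/4 + 2/9 = 13/36
Denominator: -1/9 + 2/3 = 5/9
Divide: (13/36) · (9/5) = 13/20

13/20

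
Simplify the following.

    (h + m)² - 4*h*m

Expanding gives h² - 2*h*m + m², a perfect square.

(h - m)²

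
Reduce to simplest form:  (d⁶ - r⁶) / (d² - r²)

d⁴ + d²*r² + r⁴

Factor d^6 - r^6 and cancel (d² - r²).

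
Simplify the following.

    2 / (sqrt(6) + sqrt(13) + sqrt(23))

Group as (sqrt(6) + sqrt(23)) + sqrt(13); multiply by (sqrt(6) + sqrt(23)) - sqrt(13), then rationalise the remaining surd.

(-sqrt(1794) - 2*sqrt(23) + 8*sqrt(13) + 15*sqrt(6))/74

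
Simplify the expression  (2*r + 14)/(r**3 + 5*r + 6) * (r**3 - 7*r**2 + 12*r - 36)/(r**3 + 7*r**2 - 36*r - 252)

2/(r**2 + 7*r + 6)

Factor: 2*r + 14 = 2*(r + 7);  r**3 + 5*r + 6 = (r**2 - r + 6)*(r + 1);  r**3 - 7*r**2 + 12*r - 36 = (r - 6)*(r**2 - r + 6);  r**3 + 7*r**2 - 36*r - 252 = (r + 6)*(r - 6)*(r + 7)
Cancel the common factors (r**2 - r + 6), (r + 7), (r - 6).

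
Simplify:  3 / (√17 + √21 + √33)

Group as (√17 + √33) + √21; multiply by (√17 + √33) - √21, then rationalise the remaining surd.

(-18*√1309 + 15*√33 + 87*√21 + 111*√17)/1403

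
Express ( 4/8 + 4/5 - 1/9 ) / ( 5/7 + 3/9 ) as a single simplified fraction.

749/660

Numerator: 4/8 + 4/5 - 1/9 = 107/90
Denominator: 5/7 + 3/9 = 22/21
Divide: (107/90) · (21/22) = 749/660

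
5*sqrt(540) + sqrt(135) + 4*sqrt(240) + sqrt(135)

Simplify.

52*sqrt(15)

5*sqrt(540) = 30*sqrt(15); sqrt(135) = 3*sqrt(15); 4*sqrt(240) = 16*sqrt(15); sqrt(135) = 3*sqrt(15)
Combine: (30 + 3 + 16 + 3)·sqrt(15) = 52*sqrt(15)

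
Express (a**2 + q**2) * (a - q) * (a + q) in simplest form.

a**4 - q**4

Pair the conjugate factors: (a+q)(a-q) = a**2 - q**2, then repeat with the next factor.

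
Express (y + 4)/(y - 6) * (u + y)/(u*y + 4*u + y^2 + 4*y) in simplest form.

1/(y - 6)

Factor: u*y + 4*u + y^2 + 4*y = (u + y)*(y + 4)
Cancel the common factors (u + y), (y + 4).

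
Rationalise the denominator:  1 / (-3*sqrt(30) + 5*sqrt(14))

(3*sqrt(30) + 5*sqrt(14))/80

Multiply numerator and denominator by 3*sqrt(30) + 5*sqrt(14).
Denominator becomes 80; numerator becomes 3*sqrt(30) + 5*sqrt(14).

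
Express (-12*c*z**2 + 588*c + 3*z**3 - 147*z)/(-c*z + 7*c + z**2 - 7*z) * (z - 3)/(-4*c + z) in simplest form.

(3*z**2 + 12*z - 63)/(-c + z)

Factor: -12*c*z**2 + 588*c + 3*z**3 - 147*z = 3*(-4*c + z)*(z - 7)*(z + 7);  -c*z + 7*c + z**2 - 7*z = (z - 7)*(-c + z)
Cancel the common factors (z - 7), (-4*c + z).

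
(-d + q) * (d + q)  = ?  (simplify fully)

Telescope via difference of squares: (q+d)(q-d) = -d^2 + q^2.

-d^2 + q^2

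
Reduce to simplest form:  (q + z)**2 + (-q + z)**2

2*q**2 + 2*z**2

Write as f(z,q) + f(z,-q) and expand.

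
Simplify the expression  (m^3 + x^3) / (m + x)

m^2 - m*x + x^2

m^3 + x^3 = (m + x)(m^2 - m*x + x^2).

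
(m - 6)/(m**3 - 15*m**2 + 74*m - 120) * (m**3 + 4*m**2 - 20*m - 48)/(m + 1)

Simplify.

(m**2 + 8*m + 12)/(m**2 - 4*m - 5)

Factor: m**3 - 15*m**2 + 74*m - 120 = (m - 5)*(m - 6)*(m - 4);  m**3 + 4*m**2 - 20*m - 48 = (m + 2)*(m - 4)*(m + 6)
Cancel the common factors (m - 4), (m - 6).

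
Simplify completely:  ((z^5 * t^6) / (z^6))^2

t^12/z^2

Inside the bracket: (z^-1) * t^6
Raise to the power 2: (z^-2) * t^12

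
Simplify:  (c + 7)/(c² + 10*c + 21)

Factor: c² + 10*c + 21 = (c + 3)·(c + 7)
Cancel the common factor (c + 7).

1/(c + 3)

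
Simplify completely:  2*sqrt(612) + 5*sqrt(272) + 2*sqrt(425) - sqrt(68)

2*sqrt(612) = 12*sqrt(17); 5*sqrt(272) = 20*sqrt(17); 2*sqrt(425) = 10*sqrt(17); sqrt(68) = 2*sqrt(17)
Combine: (12 + 20 + 10 - 2)·sqrt(17) = 40*sqrt(17)

40*sqrt(17)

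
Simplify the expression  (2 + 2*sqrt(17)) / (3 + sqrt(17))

(-sqrt(17) + 7)/2

Multiply numerator and denominator by -sqrt(17) + 3.
Denominator becomes -8; numerator becomes -28 + 4*sqrt(17).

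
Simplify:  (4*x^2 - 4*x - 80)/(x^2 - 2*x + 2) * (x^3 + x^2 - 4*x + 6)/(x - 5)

Factor: 4*x^2 - 4*x - 80 = 4*(x - 5)*(x + 4);  x^3 + x^2 - 4*x + 6 = (x^2 - 2*x + 2)*(x + 3)
Cancel the common factors (x^2 - 2*x + 2), (x - 5).

4*x^2 + 28*x + 48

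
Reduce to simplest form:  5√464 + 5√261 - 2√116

5√464 = 20*√29; 5√261 = 15*√29; 2√116 = 4*√29
Combine: (20 + 15 - 4)·√29 = 31*√29

31*√29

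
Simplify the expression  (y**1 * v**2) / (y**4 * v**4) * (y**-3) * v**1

Quotient: (y**-3) * (v**-2)
Multiply by (y**-3) * v**1: add exponents.

1/(v*y**6)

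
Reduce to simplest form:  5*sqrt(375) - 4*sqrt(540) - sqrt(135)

-2*sqrt(15)

5*sqrt(375) = 25*sqrt(15); 4*sqrt(540) = 24*sqrt(15); sqrt(135) = 3*sqrt(15)
Combine: (25 - 24 - 3)·sqrt(15) = -2*sqrt(15)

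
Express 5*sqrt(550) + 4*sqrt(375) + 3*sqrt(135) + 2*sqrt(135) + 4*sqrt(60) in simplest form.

25*sqrt(22) + 43*sqrt(15)

5*sqrt(550) = 25*sqrt(22); 4*sqrt(375) = 20*sqrt(15); 3*sqrt(135) = 9*sqrt(15); 2*sqrt(135) = 6*sqrt(15); 4*sqrt(60) = 8*sqrt(15)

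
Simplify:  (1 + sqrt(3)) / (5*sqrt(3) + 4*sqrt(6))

(-15 - 5*sqrt(3) + 4*sqrt(6) + 12*sqrt(2))/21

Multiply numerator and denominator by -4*sqrt(6) + 5*sqrt(3).
Denominator becomes -21; numerator becomes -12*sqrt(2) - 4*sqrt(6) + 5*sqrt(3) + 15.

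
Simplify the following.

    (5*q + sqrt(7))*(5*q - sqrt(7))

25*q^2 - 7

(5*q)^2 - (sqrt(7))^2 = 25*q^2 - 7.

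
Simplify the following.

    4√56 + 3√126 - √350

4√56 = 8*√14; 3√126 = 9*√14; √350 = 5*√14
Combine: (8 + 9 - 5)·√14 = 12*√14

12*√14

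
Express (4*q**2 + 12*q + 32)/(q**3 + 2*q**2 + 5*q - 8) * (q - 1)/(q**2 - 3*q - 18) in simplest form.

Factor: 4*q**2 + 12*q + 32 = 4*(q**2 + 3*q + 8);  q**3 + 2*q**2 + 5*q - 8 = (q**2 + 3*q + 8)*(q - 1);  q**2 - 3*q - 18 = (q - 6)*(q + 3)
Cancel the common factors (q**2 + 3*q + 8), (q - 1).

4/(q**2 - 3*q - 18)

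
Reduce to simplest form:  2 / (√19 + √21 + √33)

(-12*√1463 + 14*√33 + 62*√21 + 70*√19)/1547

Group as (√21 + √33) + √19; multiply by (√21 + √33) - √19, then rationalise the remaining surd.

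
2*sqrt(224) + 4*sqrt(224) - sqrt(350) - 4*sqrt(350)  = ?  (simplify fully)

-sqrt(14)

2*sqrt(224) = 8*sqrt(14); 4*sqrt(224) = 16*sqrt(14); sqrt(350) = 5*sqrt(14); 4*sqrt(350) = 20*sqrt(14)
Combine: (8 + 16 - 5 - 20)·sqrt(14) = -sqrt(14)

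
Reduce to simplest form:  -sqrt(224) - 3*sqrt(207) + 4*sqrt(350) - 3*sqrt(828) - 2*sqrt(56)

-27*sqrt(23) + 12*sqrt(14)

sqrt(224) = 4*sqrt(14); 3*sqrt(207) = 9*sqrt(23); 4*sqrt(350) = 20*sqrt(14); 3*sqrt(828) = 18*sqrt(23); 2*sqrt(56) = 4*sqrt(14)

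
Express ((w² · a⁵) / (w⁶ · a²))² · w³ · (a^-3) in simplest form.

Inside the bracket: (w^-4) · a³
Raise to the power 2: (w^-8) · a⁶
Multiply by w³ · (a^-3): add exponents.

a³/w⁵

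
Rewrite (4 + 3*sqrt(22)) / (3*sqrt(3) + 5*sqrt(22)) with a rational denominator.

(-9*sqrt(66) - 12*sqrt(3) + 20*sqrt(22) + 330)/523

Multiply numerator and denominator by -3*sqrt(3) + 5*sqrt(22).
Denominator becomes 523; numerator becomes -9*sqrt(66) - 12*sqrt(3) + 20*sqrt(22) + 330.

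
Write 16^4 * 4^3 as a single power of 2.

16^4 = 2^16; 4^3 = 2^6
Combine exponents: 2^22

2^22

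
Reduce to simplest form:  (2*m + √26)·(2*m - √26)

4*m² - 26

Difference of squares with P = 2*m, Q = √26.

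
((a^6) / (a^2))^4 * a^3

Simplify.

a^19

Inside the bracket: a^4
Raise to the power 4: a^16
Multiply by a^3: add exponents.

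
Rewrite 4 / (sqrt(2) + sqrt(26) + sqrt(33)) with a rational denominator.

Group as (sqrt(26) + sqrt(33)) + sqrt(2); multiply by (sqrt(26) + sqrt(33)) - sqrt(2), then rationalise the remaining surd.

(-16*sqrt(429) - 20*sqrt(33) + 36*sqrt(26) + 228*sqrt(2))/183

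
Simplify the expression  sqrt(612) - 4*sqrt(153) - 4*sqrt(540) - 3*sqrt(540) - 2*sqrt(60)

-46*sqrt(15) - 6*sqrt(17)

sqrt(612) = 6*sqrt(17); 4*sqrt(153) = 12*sqrt(17); 4*sqrt(540) = 24*sqrt(15); 3*sqrt(540) = 18*sqrt(15); 2*sqrt(60) = 4*sqrt(15)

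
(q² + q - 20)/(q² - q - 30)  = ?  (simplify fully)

Factor: q² + q - 20 = (q - 4)·(q + 5);  q² - q - 30 = (q - 6)·(q + 5)
Cancel the common factor (q + 5).

(q - 4)/(q - 6)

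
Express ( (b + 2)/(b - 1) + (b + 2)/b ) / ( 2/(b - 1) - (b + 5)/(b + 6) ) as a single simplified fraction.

(-2*b³ - 15*b² - 16*b + 12)/(b³ + 2*b² - 17*b)

Numerator: (b + 2)/(b - 1) + (b + 2)/b = (2*b² + 3*b - 2)/(b² - b)
Denominator: 2/(b - 1) - (b + 5)/(b + 6) = (-b² - 2*b + 17)/(b² + 5*b - 6)
Divide: ((2*b² + 3*b - 2)/(b² - b)) · ((b² + 5*b - 6)/(-b² - 2*b + 17)) = (-2*b³ - 15*b² - 16*b + 12)/(b³ + 2*b² - 17*b)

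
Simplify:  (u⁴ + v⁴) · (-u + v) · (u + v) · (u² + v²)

Pair the conjugate factors: (v+u)(v-u) = -u² + v², then repeat with the next factor.

-u⁸ + v⁸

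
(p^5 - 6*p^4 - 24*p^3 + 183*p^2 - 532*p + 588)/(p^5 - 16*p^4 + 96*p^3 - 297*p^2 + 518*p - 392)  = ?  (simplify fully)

Factor: p^5 - 6*p^4 - 24*p^3 + 183*p^2 - 532*p + 588 = (p - 7)*(p - 2)*(p^2 - 3*p + 7)*(p + 6);  p^5 - 16*p^4 + 96*p^3 - 297*p^2 + 518*p - 392 = (p - 7)*(p - 2)*(p - 4)*(p^2 - 3*p + 7)
Cancel the common factors (p^2 - 3*p + 7), (p - 7), (p - 2).

(p + 6)/(p - 4)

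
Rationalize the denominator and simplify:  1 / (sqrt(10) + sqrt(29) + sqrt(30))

Group as (sqrt(10) + sqrt(30)) + sqrt(29); multiply by (sqrt(10) + sqrt(30)) - sqrt(29), then rationalise the remaining surd.

(-20*sqrt(87) + 9*sqrt(30) + 11*sqrt(29) + 49*sqrt(10))/1079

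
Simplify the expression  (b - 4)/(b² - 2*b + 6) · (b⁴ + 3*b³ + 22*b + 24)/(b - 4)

b² + 5*b + 4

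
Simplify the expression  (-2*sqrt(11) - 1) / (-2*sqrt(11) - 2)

Multiply numerator and denominator by -2 + 2*sqrt(11).
Denominator becomes -40; numerator becomes -42 + 2*sqrt(11).

(-sqrt(11) + 21)/20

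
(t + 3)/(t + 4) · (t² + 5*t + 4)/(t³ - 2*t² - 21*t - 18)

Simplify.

Factor: t² + 5*t + 4 = (t + 4)·(t + 1);  t³ - 2*t² - 21*t - 18 = (t + 3)·(t + 1)·(t - 6)
Cancel the common factors (t + 4), (t + 1), (t + 3).

1/(t - 6)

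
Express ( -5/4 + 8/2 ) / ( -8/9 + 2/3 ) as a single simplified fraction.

-99/8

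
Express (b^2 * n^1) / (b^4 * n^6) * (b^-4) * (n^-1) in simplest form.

1/(b^6*n^6)

Quotient: (b^-2) * (n^-5)
Multiply by (b^-4) * (n^-1): add exponents.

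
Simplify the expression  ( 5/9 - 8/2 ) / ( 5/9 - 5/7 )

217/10

Numerator: 5/9 - 8/2 = -31/9
Denominator: 5/9 - 5/7 = -10/63
Divide: (-31/9) · (-63/10) = 217/10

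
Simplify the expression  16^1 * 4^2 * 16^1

16^1 = 2^4; 4^2 = 2^4; 16^1 = 2^4
Combine exponents: 2^12

2^12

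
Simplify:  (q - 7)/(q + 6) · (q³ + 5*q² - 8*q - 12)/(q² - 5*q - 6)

Factor: q³ + 5*q² - 8*q - 12 = (q + 1)·(q - 2)·(q + 6);  q² - 5*q - 6 = (q - 6)·(q + 1)
Cancel the common factors (q + 1), (q + 6).

(q² - 9*q + 14)/(q - 6)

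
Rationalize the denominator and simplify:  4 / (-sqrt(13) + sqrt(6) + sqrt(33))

(-26*sqrt(13) - 14*sqrt(33) + 40*sqrt(6) + 6*sqrt(286))/29

Group as (sqrt(6) + sqrt(33)) - sqrt(13); multiply by (sqrt(6) + sqrt(33)) + sqrt(13), then rationalise the remaining surd.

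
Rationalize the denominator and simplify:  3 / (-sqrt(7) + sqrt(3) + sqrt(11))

(-21*sqrt(7) - 3*sqrt(11) + 45*sqrt(3) + 6*sqrt(231))/83

Group as (sqrt(3) + sqrt(11)) - sqrt(7); multiply by (sqrt(3) + sqrt(11)) + sqrt(7), then rationalise the remaining surd.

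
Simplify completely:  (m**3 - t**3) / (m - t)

Apply the difference-of-cubes factorisation and cancel (m - t).

m**2 + m*t + t**2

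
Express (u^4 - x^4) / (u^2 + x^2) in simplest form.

u^2 - x^2

Difference of fourth powers: factor out (u^2 + x^2).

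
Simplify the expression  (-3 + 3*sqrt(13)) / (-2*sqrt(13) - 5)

Multiply numerator and denominator by -5 + 2*sqrt(13).
Denominator becomes -27; numerator becomes -21*sqrt(13) + 93.

(-31 + 7*sqrt(13))/9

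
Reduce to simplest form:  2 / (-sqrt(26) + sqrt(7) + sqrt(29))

(-5*sqrt(26) + 2*sqrt(29) + 24*sqrt(7) + sqrt(5278))/178

Group as (sqrt(7) + sqrt(29)) - sqrt(26); multiply by (sqrt(7) + sqrt(29)) + sqrt(26), then rationalise the remaining surd.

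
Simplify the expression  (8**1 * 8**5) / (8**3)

2**9

8**1 = 2**3; 8**5 = 2**15; 8**3 = 2**9
Combine exponents: 2**9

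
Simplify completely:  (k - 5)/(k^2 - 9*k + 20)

1/(k - 4)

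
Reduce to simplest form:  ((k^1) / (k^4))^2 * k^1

k^(-5)

Inside the bracket: (k^-3)
Raise to the power 2: (k^-6)
Multiply by k^1: add exponents.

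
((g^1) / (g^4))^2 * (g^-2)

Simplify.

Inside the bracket: (g^-3)
Raise to the power 2: (g^-6)
Multiply by (g^-2): add exponents.

g^(-8)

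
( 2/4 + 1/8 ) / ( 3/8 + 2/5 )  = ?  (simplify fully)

25/31

Numerator: 2/4 + 1/8 = 5/8
Denominator: 3/8 + 2/5 = 31/40
Divide: (5/8) · (40/31) = 25/31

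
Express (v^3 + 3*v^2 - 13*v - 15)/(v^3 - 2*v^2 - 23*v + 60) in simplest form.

(v + 1)/(v - 4)

Factor: v^3 + 3*v^2 - 13*v - 15 = (v + 5)*(v - 3)*(v + 1);  v^3 - 2*v^2 - 23*v + 60 = (v + 5)*(v - 4)*(v - 3)
Cancel the common factors (v - 3), (v + 5).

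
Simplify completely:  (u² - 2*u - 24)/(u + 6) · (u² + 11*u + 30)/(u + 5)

u² - 2*u - 24

Factor: u² - 2*u - 24 = (u + 4)·(u - 6);  u² + 11*u + 30 = (u + 6)·(u + 5)
Cancel the common factors (u + 5), (u + 6).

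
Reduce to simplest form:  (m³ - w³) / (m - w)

m² + m*w + w²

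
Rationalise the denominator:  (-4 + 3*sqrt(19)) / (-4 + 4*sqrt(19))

(-sqrt(19) + 53)/72

Multiply numerator and denominator by -4*sqrt(19) - 4.
Denominator becomes -288; numerator becomes -212 + 4*sqrt(19).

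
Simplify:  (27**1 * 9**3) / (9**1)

3**7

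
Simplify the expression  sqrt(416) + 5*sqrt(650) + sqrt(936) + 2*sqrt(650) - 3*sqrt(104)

sqrt(416) = 4*sqrt(26); 5*sqrt(650) = 25*sqrt(26); sqrt(936) = 6*sqrt(26); 2*sqrt(650) = 10*sqrt(26); 3*sqrt(104) = 6*sqrt(26)
Combine: (4 + 25 + 6 + 10 - 6)·sqrt(26) = 39*sqrt(26)

39*sqrt(26)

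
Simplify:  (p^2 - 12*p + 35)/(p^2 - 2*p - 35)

(p - 5)/(p + 5)

Factor: p^2 - 12*p + 35 = (p - 7)*(p - 5);  p^2 - 2*p - 35 = (p - 7)*(p + 5)
Cancel the common factor (p - 7).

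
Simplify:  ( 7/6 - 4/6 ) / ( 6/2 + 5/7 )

Numerator: 7/6 - 4/6 = 1/2
Denominator: 6/2 + 5/7 = 26/7
Divide: (1/2) · (7/26) = 7/52

7/52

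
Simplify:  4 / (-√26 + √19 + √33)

(-13*√26 + 6*√33 + 20*√19 + √16302)/229

Group as (√19 + √33) - √26; multiply by (√19 + √33) + √26, then rationalise the remaining surd.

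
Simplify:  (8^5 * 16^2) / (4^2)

2^19

8^5 = 2^15; 16^2 = 2^8; 4^2 = 2^4
Combine exponents: 2^19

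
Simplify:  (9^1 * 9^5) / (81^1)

9^1 = 3^2; 9^5 = 3^10; 81^1 = 3^4
Combine exponents: 3^8

3^8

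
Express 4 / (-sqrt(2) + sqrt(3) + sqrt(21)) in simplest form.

(-10*sqrt(3) - 3*sqrt(14) + 11*sqrt(2) + 8*sqrt(21))/29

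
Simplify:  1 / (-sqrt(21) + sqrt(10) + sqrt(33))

(-11*sqrt(21) - sqrt(33) + 22*sqrt(10) + 3*sqrt(770))/418

Group as (sqrt(10) + sqrt(33)) - sqrt(21); multiply by (sqrt(10) + sqrt(33)) + sqrt(21), then rationalise the remaining surd.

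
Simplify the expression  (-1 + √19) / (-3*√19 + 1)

(-28 + √19)/85

Multiply numerator and denominator by 1 + 3*√19.
Denominator becomes -170; numerator becomes -2*√19 + 56.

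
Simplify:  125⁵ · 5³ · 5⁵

5^23

125⁵ = 5^15; 5³ = 5^3; 5⁵ = 5^5
Combine exponents: 5^23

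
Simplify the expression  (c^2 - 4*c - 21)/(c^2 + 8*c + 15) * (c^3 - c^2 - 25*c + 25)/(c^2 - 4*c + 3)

Factor: c^2 - 4*c - 21 = (c - 7)*(c + 3);  c^2 + 8*c + 15 = (c + 3)*(c + 5);  c^3 - c^2 - 25*c + 25 = (c + 5)*(c - 1)*(c - 5);  c^2 - 4*c + 3 = (c - 1)*(c - 3)
Cancel the common factors (c + 3), (c + 5), (c - 1).

(c^2 - 12*c + 35)/(c - 3)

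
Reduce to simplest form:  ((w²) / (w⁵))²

w^(-6)

Inside the bracket: (w^-3)
Raise to the power 2: (w^-6)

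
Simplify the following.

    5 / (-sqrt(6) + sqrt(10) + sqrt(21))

(-25*sqrt(6) - 5*sqrt(21) + 17*sqrt(10) + 12*sqrt(35))/43

Group as (sqrt(10) + sqrt(21)) - sqrt(6); multiply by (sqrt(10) + sqrt(21)) + sqrt(6), then rationalise the remaining surd.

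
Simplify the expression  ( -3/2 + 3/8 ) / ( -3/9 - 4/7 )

189/152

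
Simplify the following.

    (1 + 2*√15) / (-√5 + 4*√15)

(√5 + 4*√15 + 10*√3 + 120)/235

Multiply numerator and denominator by √5 + 4*√15.
Denominator becomes 235; numerator becomes √5 + 4*√15 + 10*√3 + 120.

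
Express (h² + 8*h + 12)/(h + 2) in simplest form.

Factor: h² + 8*h + 12 = (h + 6)·(h + 2)
Cancel the common factor (h + 2).

h + 6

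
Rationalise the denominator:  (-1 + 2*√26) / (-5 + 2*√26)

Multiply numerator and denominator by -2*√26 - 5.
Denominator becomes -79; numerator becomes -99 - 8*√26.

(8*√26 + 99)/79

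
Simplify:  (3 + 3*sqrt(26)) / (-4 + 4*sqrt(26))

(6*sqrt(26) + 81)/100

Multiply numerator and denominator by -4*sqrt(26) - 4.
Denominator becomes -400; numerator becomes -324 - 24*sqrt(26).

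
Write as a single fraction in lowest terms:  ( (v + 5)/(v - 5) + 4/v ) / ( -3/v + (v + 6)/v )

(v^2 + 9*v - 20)/(v^2 - 2*v - 15)

Numerator: (v + 5)/(v - 5) + 4/v = (v^2 + 9*v - 20)/(v^2 - 5*v)
Denominator: -3/v + (v + 6)/v = (v + 3)/v
Divide: ((v^2 + 9*v - 20)/(v^2 - 5*v)) · (v/(v + 3)) = (v^2 + 9*v - 20)/(v^2 - 2*v - 15)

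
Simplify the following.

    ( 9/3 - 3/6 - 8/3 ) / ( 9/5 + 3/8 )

Numerator: 9/3 - 3/6 - 8/3 = -1/6
Denominator: 9/5 + 3/8 = 87/40
Divide: (-1/6) · (40/87) = -20/261

-20/261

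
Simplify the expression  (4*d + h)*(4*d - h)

(4*d)^2 - (h)^2 = 16*d^2 - h^2.

16*d^2 - h^2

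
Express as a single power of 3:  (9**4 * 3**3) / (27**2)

9**4 = 3**8; 3**3 = 3**3; 27**2 = 3**6
Combine exponents: 3**5

3**5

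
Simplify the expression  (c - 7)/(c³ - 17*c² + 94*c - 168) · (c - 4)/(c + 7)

Factor: c³ - 17*c² + 94*c - 168 = (c - 4)·(c - 6)·(c - 7)
Cancel the common factors (c - 7), (c - 4).

1/(c² + c - 42)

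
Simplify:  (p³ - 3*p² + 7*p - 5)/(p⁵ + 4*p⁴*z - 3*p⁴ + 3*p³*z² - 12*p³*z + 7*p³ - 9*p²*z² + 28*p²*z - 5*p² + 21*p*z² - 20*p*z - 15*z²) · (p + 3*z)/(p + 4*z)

1/(p² + 5*p*z + 4*z²)

Factor: p³ - 3*p² + 7*p - 5 = (p² - 2*p + 5)·(p - 1);  p⁵ + 4*p⁴*z - 3*p⁴ + 3*p³*z² - 12*p³*z + 7*p³ - 9*p²*z² + 28*p²*z - 5*p² + 21*p*z² - 20*p*z - 15*z² = (p² - 2*p + 5)·(p + z)·(p - 1)·(p + 3*z)
Cancel the common factors (p² - 2*p + 5), (p - 1), (p + 3*z).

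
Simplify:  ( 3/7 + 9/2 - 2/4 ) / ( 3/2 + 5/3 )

186/133

Numerator: 3/7 + 9/2 - 2/4 = 31/7
Denominator: 3/2 + 5/3 = 19/6
Divide: (31/7) · (6/19) = 186/133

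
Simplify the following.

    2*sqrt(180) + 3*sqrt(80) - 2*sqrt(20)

2*sqrt(180) = 12*sqrt(5); 3*sqrt(80) = 12*sqrt(5); 2*sqrt(20) = 4*sqrt(5)
Combine: (12 + 12 - 4)·sqrt(5) = 20*sqrt(5)

20*sqrt(5)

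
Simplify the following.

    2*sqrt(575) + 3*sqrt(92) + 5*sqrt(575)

2*sqrt(575) = 10*sqrt(23); 3*sqrt(92) = 6*sqrt(23); 5*sqrt(575) = 25*sqrt(23)
Combine: (10 + 6 + 25)·sqrt(23) = 41*sqrt(23)

41*sqrt(23)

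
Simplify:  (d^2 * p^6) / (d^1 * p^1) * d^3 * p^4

Quotient: d^1 * p^5
Multiply by d^3 * p^4: add exponents.

d^4*p^9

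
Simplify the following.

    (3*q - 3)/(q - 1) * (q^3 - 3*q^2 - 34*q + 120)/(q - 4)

Factor: 3*q - 3 = 3*(q - 1);  q^3 - 3*q^2 - 34*q + 120 = (q - 4)*(q - 5)*(q + 6)
Cancel the common factors (q - 1), (q - 4).

3*q^2 + 3*q - 90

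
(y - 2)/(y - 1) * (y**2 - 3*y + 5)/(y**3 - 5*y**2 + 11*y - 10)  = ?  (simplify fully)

Factor: y**3 - 5*y**2 + 11*y - 10 = (y**2 - 3*y + 5)*(y - 2)
Cancel the common factors (y**2 - 3*y + 5), (y - 2).

1/(y - 1)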